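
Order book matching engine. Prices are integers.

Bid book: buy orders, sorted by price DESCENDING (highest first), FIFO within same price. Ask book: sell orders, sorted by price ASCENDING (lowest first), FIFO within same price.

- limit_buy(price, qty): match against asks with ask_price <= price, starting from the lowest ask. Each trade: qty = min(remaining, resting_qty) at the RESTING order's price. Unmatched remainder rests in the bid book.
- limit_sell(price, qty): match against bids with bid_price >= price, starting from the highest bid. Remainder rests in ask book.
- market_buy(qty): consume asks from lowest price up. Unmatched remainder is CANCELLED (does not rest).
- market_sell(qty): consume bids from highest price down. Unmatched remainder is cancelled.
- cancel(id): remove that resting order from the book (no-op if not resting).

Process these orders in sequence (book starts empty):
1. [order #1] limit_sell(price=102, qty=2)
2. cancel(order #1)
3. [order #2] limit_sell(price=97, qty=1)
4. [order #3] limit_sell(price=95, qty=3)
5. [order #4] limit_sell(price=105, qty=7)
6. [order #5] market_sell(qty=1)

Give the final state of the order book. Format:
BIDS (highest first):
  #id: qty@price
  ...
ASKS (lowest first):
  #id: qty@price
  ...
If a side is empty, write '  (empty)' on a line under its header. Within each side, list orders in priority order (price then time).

After op 1 [order #1] limit_sell(price=102, qty=2): fills=none; bids=[-] asks=[#1:2@102]
After op 2 cancel(order #1): fills=none; bids=[-] asks=[-]
After op 3 [order #2] limit_sell(price=97, qty=1): fills=none; bids=[-] asks=[#2:1@97]
After op 4 [order #3] limit_sell(price=95, qty=3): fills=none; bids=[-] asks=[#3:3@95 #2:1@97]
After op 5 [order #4] limit_sell(price=105, qty=7): fills=none; bids=[-] asks=[#3:3@95 #2:1@97 #4:7@105]
After op 6 [order #5] market_sell(qty=1): fills=none; bids=[-] asks=[#3:3@95 #2:1@97 #4:7@105]

Answer: BIDS (highest first):
  (empty)
ASKS (lowest first):
  #3: 3@95
  #2: 1@97
  #4: 7@105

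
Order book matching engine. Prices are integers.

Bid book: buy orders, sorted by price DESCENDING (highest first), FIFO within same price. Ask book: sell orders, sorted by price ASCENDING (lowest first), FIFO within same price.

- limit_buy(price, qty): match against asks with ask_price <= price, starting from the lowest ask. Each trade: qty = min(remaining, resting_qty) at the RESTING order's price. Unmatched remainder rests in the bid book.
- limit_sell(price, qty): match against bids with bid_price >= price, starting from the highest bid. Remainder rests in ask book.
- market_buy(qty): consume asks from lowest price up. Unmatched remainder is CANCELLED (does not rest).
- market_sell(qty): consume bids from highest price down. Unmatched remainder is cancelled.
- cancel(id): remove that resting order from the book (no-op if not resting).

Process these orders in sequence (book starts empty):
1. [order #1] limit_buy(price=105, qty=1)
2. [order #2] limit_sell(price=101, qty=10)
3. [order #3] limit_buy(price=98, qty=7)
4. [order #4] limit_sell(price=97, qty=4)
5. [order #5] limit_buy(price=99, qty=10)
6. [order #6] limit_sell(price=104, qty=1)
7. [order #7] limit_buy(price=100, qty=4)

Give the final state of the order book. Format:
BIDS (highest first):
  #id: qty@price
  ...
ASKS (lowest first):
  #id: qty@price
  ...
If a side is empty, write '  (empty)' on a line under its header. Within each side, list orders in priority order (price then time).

Answer: BIDS (highest first):
  #7: 4@100
  #5: 10@99
  #3: 3@98
ASKS (lowest first):
  #2: 9@101
  #6: 1@104

Derivation:
After op 1 [order #1] limit_buy(price=105, qty=1): fills=none; bids=[#1:1@105] asks=[-]
After op 2 [order #2] limit_sell(price=101, qty=10): fills=#1x#2:1@105; bids=[-] asks=[#2:9@101]
After op 3 [order #3] limit_buy(price=98, qty=7): fills=none; bids=[#3:7@98] asks=[#2:9@101]
After op 4 [order #4] limit_sell(price=97, qty=4): fills=#3x#4:4@98; bids=[#3:3@98] asks=[#2:9@101]
After op 5 [order #5] limit_buy(price=99, qty=10): fills=none; bids=[#5:10@99 #3:3@98] asks=[#2:9@101]
After op 6 [order #6] limit_sell(price=104, qty=1): fills=none; bids=[#5:10@99 #3:3@98] asks=[#2:9@101 #6:1@104]
After op 7 [order #7] limit_buy(price=100, qty=4): fills=none; bids=[#7:4@100 #5:10@99 #3:3@98] asks=[#2:9@101 #6:1@104]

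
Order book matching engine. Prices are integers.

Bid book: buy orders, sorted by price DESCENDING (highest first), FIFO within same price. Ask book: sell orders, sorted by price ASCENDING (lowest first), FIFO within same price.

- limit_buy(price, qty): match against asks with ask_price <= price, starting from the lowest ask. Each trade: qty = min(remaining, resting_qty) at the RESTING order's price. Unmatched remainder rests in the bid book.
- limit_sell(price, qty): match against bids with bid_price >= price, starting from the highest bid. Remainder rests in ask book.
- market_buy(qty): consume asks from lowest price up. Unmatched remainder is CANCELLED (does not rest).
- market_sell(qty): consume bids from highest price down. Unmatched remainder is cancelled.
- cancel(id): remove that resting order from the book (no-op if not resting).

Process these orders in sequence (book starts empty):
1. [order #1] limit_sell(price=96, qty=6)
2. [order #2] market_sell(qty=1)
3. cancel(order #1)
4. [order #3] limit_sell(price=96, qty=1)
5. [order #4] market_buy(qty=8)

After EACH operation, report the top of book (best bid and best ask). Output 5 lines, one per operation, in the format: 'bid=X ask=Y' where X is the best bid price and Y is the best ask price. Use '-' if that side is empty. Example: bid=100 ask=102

Answer: bid=- ask=96
bid=- ask=96
bid=- ask=-
bid=- ask=96
bid=- ask=-

Derivation:
After op 1 [order #1] limit_sell(price=96, qty=6): fills=none; bids=[-] asks=[#1:6@96]
After op 2 [order #2] market_sell(qty=1): fills=none; bids=[-] asks=[#1:6@96]
After op 3 cancel(order #1): fills=none; bids=[-] asks=[-]
After op 4 [order #3] limit_sell(price=96, qty=1): fills=none; bids=[-] asks=[#3:1@96]
After op 5 [order #4] market_buy(qty=8): fills=#4x#3:1@96; bids=[-] asks=[-]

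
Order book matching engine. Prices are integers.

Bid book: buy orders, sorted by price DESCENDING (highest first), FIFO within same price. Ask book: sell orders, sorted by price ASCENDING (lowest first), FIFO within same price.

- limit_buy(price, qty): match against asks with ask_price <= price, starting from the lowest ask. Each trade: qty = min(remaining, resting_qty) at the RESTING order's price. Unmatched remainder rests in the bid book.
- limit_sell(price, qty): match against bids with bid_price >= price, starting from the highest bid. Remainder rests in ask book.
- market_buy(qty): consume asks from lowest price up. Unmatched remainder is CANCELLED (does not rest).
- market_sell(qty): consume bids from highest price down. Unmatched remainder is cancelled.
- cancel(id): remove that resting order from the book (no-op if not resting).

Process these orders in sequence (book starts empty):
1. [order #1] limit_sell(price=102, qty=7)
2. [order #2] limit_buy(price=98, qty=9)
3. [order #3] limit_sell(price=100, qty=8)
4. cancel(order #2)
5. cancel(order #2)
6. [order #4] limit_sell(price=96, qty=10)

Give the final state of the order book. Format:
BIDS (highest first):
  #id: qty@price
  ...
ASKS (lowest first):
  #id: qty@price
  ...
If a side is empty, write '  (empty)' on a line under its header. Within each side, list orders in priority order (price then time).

After op 1 [order #1] limit_sell(price=102, qty=7): fills=none; bids=[-] asks=[#1:7@102]
After op 2 [order #2] limit_buy(price=98, qty=9): fills=none; bids=[#2:9@98] asks=[#1:7@102]
After op 3 [order #3] limit_sell(price=100, qty=8): fills=none; bids=[#2:9@98] asks=[#3:8@100 #1:7@102]
After op 4 cancel(order #2): fills=none; bids=[-] asks=[#3:8@100 #1:7@102]
After op 5 cancel(order #2): fills=none; bids=[-] asks=[#3:8@100 #1:7@102]
After op 6 [order #4] limit_sell(price=96, qty=10): fills=none; bids=[-] asks=[#4:10@96 #3:8@100 #1:7@102]

Answer: BIDS (highest first):
  (empty)
ASKS (lowest first):
  #4: 10@96
  #3: 8@100
  #1: 7@102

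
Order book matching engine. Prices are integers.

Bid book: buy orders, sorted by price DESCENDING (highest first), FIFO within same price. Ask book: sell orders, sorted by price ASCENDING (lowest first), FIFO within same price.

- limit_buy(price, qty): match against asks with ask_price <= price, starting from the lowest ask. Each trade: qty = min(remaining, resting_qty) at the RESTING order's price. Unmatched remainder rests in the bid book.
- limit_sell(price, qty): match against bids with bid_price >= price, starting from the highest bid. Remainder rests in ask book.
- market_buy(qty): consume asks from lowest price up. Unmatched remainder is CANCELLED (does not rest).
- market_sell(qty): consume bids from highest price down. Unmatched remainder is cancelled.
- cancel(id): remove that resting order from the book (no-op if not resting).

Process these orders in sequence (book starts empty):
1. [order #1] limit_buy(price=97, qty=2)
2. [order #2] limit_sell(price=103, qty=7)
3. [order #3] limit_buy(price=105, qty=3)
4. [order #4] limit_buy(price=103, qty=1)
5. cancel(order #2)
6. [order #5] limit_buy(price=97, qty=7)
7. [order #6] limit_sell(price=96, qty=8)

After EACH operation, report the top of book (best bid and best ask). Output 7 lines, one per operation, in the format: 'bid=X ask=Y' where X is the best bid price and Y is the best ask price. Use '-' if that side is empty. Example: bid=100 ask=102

Answer: bid=97 ask=-
bid=97 ask=103
bid=97 ask=103
bid=97 ask=103
bid=97 ask=-
bid=97 ask=-
bid=97 ask=-

Derivation:
After op 1 [order #1] limit_buy(price=97, qty=2): fills=none; bids=[#1:2@97] asks=[-]
After op 2 [order #2] limit_sell(price=103, qty=7): fills=none; bids=[#1:2@97] asks=[#2:7@103]
After op 3 [order #3] limit_buy(price=105, qty=3): fills=#3x#2:3@103; bids=[#1:2@97] asks=[#2:4@103]
After op 4 [order #4] limit_buy(price=103, qty=1): fills=#4x#2:1@103; bids=[#1:2@97] asks=[#2:3@103]
After op 5 cancel(order #2): fills=none; bids=[#1:2@97] asks=[-]
After op 6 [order #5] limit_buy(price=97, qty=7): fills=none; bids=[#1:2@97 #5:7@97] asks=[-]
After op 7 [order #6] limit_sell(price=96, qty=8): fills=#1x#6:2@97 #5x#6:6@97; bids=[#5:1@97] asks=[-]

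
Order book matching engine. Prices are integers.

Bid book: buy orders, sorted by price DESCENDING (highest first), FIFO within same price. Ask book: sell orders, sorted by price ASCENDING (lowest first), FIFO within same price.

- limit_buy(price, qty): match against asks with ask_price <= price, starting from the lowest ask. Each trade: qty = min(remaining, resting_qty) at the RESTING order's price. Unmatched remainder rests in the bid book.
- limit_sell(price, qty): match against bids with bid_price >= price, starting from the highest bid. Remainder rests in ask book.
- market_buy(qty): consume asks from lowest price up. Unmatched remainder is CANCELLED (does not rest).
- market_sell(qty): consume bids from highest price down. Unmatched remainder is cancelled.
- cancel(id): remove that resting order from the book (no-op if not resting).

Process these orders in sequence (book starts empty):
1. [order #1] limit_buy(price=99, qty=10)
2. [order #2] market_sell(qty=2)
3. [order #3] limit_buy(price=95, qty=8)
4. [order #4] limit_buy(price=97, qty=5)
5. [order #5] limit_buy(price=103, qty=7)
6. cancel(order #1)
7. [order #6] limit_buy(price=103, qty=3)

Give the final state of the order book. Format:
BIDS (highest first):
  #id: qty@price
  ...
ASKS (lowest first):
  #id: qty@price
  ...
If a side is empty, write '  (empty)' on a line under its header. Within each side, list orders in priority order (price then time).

After op 1 [order #1] limit_buy(price=99, qty=10): fills=none; bids=[#1:10@99] asks=[-]
After op 2 [order #2] market_sell(qty=2): fills=#1x#2:2@99; bids=[#1:8@99] asks=[-]
After op 3 [order #3] limit_buy(price=95, qty=8): fills=none; bids=[#1:8@99 #3:8@95] asks=[-]
After op 4 [order #4] limit_buy(price=97, qty=5): fills=none; bids=[#1:8@99 #4:5@97 #3:8@95] asks=[-]
After op 5 [order #5] limit_buy(price=103, qty=7): fills=none; bids=[#5:7@103 #1:8@99 #4:5@97 #3:8@95] asks=[-]
After op 6 cancel(order #1): fills=none; bids=[#5:7@103 #4:5@97 #3:8@95] asks=[-]
After op 7 [order #6] limit_buy(price=103, qty=3): fills=none; bids=[#5:7@103 #6:3@103 #4:5@97 #3:8@95] asks=[-]

Answer: BIDS (highest first):
  #5: 7@103
  #6: 3@103
  #4: 5@97
  #3: 8@95
ASKS (lowest first):
  (empty)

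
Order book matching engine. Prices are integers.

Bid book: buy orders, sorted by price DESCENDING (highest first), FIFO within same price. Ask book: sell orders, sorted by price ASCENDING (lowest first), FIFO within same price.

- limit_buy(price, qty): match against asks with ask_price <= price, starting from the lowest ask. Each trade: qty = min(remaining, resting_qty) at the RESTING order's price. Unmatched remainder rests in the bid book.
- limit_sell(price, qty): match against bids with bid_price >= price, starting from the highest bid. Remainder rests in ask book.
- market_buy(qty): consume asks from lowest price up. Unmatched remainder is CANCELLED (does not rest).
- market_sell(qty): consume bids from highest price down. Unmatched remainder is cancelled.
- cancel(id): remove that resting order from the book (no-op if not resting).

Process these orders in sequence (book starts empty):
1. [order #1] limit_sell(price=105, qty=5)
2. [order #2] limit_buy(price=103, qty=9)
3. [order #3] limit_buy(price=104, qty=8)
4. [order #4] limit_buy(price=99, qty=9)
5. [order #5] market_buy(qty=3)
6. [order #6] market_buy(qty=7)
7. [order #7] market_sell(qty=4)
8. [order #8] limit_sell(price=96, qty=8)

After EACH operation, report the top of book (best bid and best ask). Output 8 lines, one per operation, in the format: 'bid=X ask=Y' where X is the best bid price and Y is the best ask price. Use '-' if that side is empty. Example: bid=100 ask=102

After op 1 [order #1] limit_sell(price=105, qty=5): fills=none; bids=[-] asks=[#1:5@105]
After op 2 [order #2] limit_buy(price=103, qty=9): fills=none; bids=[#2:9@103] asks=[#1:5@105]
After op 3 [order #3] limit_buy(price=104, qty=8): fills=none; bids=[#3:8@104 #2:9@103] asks=[#1:5@105]
After op 4 [order #4] limit_buy(price=99, qty=9): fills=none; bids=[#3:8@104 #2:9@103 #4:9@99] asks=[#1:5@105]
After op 5 [order #5] market_buy(qty=3): fills=#5x#1:3@105; bids=[#3:8@104 #2:9@103 #4:9@99] asks=[#1:2@105]
After op 6 [order #6] market_buy(qty=7): fills=#6x#1:2@105; bids=[#3:8@104 #2:9@103 #4:9@99] asks=[-]
After op 7 [order #7] market_sell(qty=4): fills=#3x#7:4@104; bids=[#3:4@104 #2:9@103 #4:9@99] asks=[-]
After op 8 [order #8] limit_sell(price=96, qty=8): fills=#3x#8:4@104 #2x#8:4@103; bids=[#2:5@103 #4:9@99] asks=[-]

Answer: bid=- ask=105
bid=103 ask=105
bid=104 ask=105
bid=104 ask=105
bid=104 ask=105
bid=104 ask=-
bid=104 ask=-
bid=103 ask=-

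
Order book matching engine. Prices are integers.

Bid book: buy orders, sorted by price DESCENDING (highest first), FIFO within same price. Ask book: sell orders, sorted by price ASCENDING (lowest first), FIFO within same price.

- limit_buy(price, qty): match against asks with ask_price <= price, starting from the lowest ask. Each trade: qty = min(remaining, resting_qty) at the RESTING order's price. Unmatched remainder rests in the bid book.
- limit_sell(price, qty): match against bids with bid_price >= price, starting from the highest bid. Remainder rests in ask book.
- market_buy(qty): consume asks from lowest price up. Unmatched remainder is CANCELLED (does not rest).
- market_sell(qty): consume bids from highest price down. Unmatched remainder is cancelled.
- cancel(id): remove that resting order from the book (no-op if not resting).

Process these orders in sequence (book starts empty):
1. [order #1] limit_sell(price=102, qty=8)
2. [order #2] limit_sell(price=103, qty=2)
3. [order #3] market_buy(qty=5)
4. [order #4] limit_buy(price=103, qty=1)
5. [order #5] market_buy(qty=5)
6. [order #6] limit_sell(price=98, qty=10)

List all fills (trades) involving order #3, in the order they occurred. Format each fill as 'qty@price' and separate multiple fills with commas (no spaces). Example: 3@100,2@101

After op 1 [order #1] limit_sell(price=102, qty=8): fills=none; bids=[-] asks=[#1:8@102]
After op 2 [order #2] limit_sell(price=103, qty=2): fills=none; bids=[-] asks=[#1:8@102 #2:2@103]
After op 3 [order #3] market_buy(qty=5): fills=#3x#1:5@102; bids=[-] asks=[#1:3@102 #2:2@103]
After op 4 [order #4] limit_buy(price=103, qty=1): fills=#4x#1:1@102; bids=[-] asks=[#1:2@102 #2:2@103]
After op 5 [order #5] market_buy(qty=5): fills=#5x#1:2@102 #5x#2:2@103; bids=[-] asks=[-]
After op 6 [order #6] limit_sell(price=98, qty=10): fills=none; bids=[-] asks=[#6:10@98]

Answer: 5@102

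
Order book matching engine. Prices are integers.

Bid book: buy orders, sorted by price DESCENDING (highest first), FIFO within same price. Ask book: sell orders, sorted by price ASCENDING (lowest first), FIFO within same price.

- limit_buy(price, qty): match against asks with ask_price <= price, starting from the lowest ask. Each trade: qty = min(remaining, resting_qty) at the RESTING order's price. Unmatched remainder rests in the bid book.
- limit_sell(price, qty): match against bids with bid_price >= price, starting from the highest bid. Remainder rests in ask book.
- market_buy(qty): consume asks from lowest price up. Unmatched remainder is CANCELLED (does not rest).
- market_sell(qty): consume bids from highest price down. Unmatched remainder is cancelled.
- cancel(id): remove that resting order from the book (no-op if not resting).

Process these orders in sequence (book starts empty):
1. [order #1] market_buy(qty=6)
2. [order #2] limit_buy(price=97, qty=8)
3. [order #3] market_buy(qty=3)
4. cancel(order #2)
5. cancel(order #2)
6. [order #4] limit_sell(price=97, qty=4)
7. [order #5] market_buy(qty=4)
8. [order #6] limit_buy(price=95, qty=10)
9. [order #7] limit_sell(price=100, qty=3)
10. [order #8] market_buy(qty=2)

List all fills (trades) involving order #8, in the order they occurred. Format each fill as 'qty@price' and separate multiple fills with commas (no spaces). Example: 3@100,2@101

Answer: 2@100

Derivation:
After op 1 [order #1] market_buy(qty=6): fills=none; bids=[-] asks=[-]
After op 2 [order #2] limit_buy(price=97, qty=8): fills=none; bids=[#2:8@97] asks=[-]
After op 3 [order #3] market_buy(qty=3): fills=none; bids=[#2:8@97] asks=[-]
After op 4 cancel(order #2): fills=none; bids=[-] asks=[-]
After op 5 cancel(order #2): fills=none; bids=[-] asks=[-]
After op 6 [order #4] limit_sell(price=97, qty=4): fills=none; bids=[-] asks=[#4:4@97]
After op 7 [order #5] market_buy(qty=4): fills=#5x#4:4@97; bids=[-] asks=[-]
After op 8 [order #6] limit_buy(price=95, qty=10): fills=none; bids=[#6:10@95] asks=[-]
After op 9 [order #7] limit_sell(price=100, qty=3): fills=none; bids=[#6:10@95] asks=[#7:3@100]
After op 10 [order #8] market_buy(qty=2): fills=#8x#7:2@100; bids=[#6:10@95] asks=[#7:1@100]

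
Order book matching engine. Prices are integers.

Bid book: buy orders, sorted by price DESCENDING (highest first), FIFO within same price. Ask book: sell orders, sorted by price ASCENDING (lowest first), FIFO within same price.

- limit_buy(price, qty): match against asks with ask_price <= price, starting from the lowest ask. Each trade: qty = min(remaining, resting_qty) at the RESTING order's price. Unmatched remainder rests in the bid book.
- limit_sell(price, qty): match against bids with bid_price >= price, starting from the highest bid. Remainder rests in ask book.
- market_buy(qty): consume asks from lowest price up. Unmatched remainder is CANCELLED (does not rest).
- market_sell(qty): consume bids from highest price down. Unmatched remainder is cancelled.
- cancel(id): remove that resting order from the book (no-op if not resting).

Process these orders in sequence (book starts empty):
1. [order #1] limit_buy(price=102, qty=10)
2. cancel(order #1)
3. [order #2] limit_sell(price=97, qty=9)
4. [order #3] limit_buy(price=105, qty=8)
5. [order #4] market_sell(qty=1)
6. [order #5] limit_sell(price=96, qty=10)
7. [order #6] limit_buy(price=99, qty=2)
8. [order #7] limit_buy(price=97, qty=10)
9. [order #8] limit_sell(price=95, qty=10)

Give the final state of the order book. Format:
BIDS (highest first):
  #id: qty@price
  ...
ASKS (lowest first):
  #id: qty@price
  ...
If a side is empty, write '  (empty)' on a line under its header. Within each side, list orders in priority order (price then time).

After op 1 [order #1] limit_buy(price=102, qty=10): fills=none; bids=[#1:10@102] asks=[-]
After op 2 cancel(order #1): fills=none; bids=[-] asks=[-]
After op 3 [order #2] limit_sell(price=97, qty=9): fills=none; bids=[-] asks=[#2:9@97]
After op 4 [order #3] limit_buy(price=105, qty=8): fills=#3x#2:8@97; bids=[-] asks=[#2:1@97]
After op 5 [order #4] market_sell(qty=1): fills=none; bids=[-] asks=[#2:1@97]
After op 6 [order #5] limit_sell(price=96, qty=10): fills=none; bids=[-] asks=[#5:10@96 #2:1@97]
After op 7 [order #6] limit_buy(price=99, qty=2): fills=#6x#5:2@96; bids=[-] asks=[#5:8@96 #2:1@97]
After op 8 [order #7] limit_buy(price=97, qty=10): fills=#7x#5:8@96 #7x#2:1@97; bids=[#7:1@97] asks=[-]
After op 9 [order #8] limit_sell(price=95, qty=10): fills=#7x#8:1@97; bids=[-] asks=[#8:9@95]

Answer: BIDS (highest first):
  (empty)
ASKS (lowest first):
  #8: 9@95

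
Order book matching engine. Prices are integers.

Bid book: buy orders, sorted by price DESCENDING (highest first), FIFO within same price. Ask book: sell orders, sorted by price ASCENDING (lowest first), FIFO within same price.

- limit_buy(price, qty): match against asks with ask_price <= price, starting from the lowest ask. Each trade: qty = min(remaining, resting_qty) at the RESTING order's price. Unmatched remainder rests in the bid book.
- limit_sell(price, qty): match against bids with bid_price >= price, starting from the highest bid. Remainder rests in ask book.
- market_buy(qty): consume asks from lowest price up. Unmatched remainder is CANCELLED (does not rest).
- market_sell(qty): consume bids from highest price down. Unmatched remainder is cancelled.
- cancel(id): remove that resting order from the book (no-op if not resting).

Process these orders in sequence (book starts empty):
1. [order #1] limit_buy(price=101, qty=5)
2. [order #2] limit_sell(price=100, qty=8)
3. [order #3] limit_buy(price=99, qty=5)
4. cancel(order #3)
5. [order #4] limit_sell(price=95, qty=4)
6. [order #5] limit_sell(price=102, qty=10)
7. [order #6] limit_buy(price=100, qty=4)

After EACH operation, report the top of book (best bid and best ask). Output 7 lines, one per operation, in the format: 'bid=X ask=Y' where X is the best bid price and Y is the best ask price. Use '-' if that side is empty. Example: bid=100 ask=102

After op 1 [order #1] limit_buy(price=101, qty=5): fills=none; bids=[#1:5@101] asks=[-]
After op 2 [order #2] limit_sell(price=100, qty=8): fills=#1x#2:5@101; bids=[-] asks=[#2:3@100]
After op 3 [order #3] limit_buy(price=99, qty=5): fills=none; bids=[#3:5@99] asks=[#2:3@100]
After op 4 cancel(order #3): fills=none; bids=[-] asks=[#2:3@100]
After op 5 [order #4] limit_sell(price=95, qty=4): fills=none; bids=[-] asks=[#4:4@95 #2:3@100]
After op 6 [order #5] limit_sell(price=102, qty=10): fills=none; bids=[-] asks=[#4:4@95 #2:3@100 #5:10@102]
After op 7 [order #6] limit_buy(price=100, qty=4): fills=#6x#4:4@95; bids=[-] asks=[#2:3@100 #5:10@102]

Answer: bid=101 ask=-
bid=- ask=100
bid=99 ask=100
bid=- ask=100
bid=- ask=95
bid=- ask=95
bid=- ask=100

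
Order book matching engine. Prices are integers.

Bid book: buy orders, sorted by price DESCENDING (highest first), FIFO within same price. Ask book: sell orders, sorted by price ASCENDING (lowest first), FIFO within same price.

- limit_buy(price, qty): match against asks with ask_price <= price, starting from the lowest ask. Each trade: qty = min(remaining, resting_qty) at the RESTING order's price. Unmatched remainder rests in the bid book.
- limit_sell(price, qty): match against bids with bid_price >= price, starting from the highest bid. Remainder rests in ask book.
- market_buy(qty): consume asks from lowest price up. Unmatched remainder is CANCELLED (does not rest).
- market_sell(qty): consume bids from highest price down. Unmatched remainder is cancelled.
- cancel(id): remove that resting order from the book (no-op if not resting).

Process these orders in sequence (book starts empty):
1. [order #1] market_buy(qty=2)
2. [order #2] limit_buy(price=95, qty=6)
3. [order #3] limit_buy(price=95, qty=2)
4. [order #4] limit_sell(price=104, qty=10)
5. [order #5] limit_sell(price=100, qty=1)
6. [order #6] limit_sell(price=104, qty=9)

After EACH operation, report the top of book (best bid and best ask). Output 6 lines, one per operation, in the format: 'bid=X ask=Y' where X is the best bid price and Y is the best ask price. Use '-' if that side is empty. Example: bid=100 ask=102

After op 1 [order #1] market_buy(qty=2): fills=none; bids=[-] asks=[-]
After op 2 [order #2] limit_buy(price=95, qty=6): fills=none; bids=[#2:6@95] asks=[-]
After op 3 [order #3] limit_buy(price=95, qty=2): fills=none; bids=[#2:6@95 #3:2@95] asks=[-]
After op 4 [order #4] limit_sell(price=104, qty=10): fills=none; bids=[#2:6@95 #3:2@95] asks=[#4:10@104]
After op 5 [order #5] limit_sell(price=100, qty=1): fills=none; bids=[#2:6@95 #3:2@95] asks=[#5:1@100 #4:10@104]
After op 6 [order #6] limit_sell(price=104, qty=9): fills=none; bids=[#2:6@95 #3:2@95] asks=[#5:1@100 #4:10@104 #6:9@104]

Answer: bid=- ask=-
bid=95 ask=-
bid=95 ask=-
bid=95 ask=104
bid=95 ask=100
bid=95 ask=100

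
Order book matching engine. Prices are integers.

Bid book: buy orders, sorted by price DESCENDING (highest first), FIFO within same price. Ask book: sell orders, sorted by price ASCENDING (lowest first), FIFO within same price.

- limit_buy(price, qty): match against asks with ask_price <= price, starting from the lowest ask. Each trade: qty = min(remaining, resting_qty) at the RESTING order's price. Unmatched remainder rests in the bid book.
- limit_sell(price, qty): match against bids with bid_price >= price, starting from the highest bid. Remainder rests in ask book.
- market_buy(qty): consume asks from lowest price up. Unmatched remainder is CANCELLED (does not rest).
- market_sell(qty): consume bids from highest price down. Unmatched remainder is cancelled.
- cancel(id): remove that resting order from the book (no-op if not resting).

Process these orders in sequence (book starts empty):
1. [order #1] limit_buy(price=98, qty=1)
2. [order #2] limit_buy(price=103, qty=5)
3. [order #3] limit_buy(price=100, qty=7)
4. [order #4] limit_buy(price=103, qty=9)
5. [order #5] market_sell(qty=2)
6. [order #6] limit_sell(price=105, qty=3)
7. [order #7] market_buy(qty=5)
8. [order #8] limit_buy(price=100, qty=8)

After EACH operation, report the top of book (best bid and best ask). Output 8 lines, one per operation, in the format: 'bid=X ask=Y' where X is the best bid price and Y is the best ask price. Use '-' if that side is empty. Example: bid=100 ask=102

Answer: bid=98 ask=-
bid=103 ask=-
bid=103 ask=-
bid=103 ask=-
bid=103 ask=-
bid=103 ask=105
bid=103 ask=-
bid=103 ask=-

Derivation:
After op 1 [order #1] limit_buy(price=98, qty=1): fills=none; bids=[#1:1@98] asks=[-]
After op 2 [order #2] limit_buy(price=103, qty=5): fills=none; bids=[#2:5@103 #1:1@98] asks=[-]
After op 3 [order #3] limit_buy(price=100, qty=7): fills=none; bids=[#2:5@103 #3:7@100 #1:1@98] asks=[-]
After op 4 [order #4] limit_buy(price=103, qty=9): fills=none; bids=[#2:5@103 #4:9@103 #3:7@100 #1:1@98] asks=[-]
After op 5 [order #5] market_sell(qty=2): fills=#2x#5:2@103; bids=[#2:3@103 #4:9@103 #3:7@100 #1:1@98] asks=[-]
After op 6 [order #6] limit_sell(price=105, qty=3): fills=none; bids=[#2:3@103 #4:9@103 #3:7@100 #1:1@98] asks=[#6:3@105]
After op 7 [order #7] market_buy(qty=5): fills=#7x#6:3@105; bids=[#2:3@103 #4:9@103 #3:7@100 #1:1@98] asks=[-]
After op 8 [order #8] limit_buy(price=100, qty=8): fills=none; bids=[#2:3@103 #4:9@103 #3:7@100 #8:8@100 #1:1@98] asks=[-]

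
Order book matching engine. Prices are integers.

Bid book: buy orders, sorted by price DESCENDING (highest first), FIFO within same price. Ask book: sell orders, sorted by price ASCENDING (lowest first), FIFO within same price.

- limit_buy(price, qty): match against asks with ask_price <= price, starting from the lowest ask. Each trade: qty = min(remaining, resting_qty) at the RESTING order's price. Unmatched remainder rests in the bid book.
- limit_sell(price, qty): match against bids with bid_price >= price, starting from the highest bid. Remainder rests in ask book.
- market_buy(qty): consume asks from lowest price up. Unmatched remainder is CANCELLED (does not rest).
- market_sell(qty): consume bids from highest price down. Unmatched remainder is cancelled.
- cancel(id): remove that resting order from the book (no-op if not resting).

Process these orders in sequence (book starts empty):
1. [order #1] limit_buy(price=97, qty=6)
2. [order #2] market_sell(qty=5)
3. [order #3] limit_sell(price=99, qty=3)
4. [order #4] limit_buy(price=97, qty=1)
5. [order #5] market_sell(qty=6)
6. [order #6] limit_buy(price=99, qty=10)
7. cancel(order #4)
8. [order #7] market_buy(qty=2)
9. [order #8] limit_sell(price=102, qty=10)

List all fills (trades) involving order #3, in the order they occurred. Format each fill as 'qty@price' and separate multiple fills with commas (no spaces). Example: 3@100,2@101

After op 1 [order #1] limit_buy(price=97, qty=6): fills=none; bids=[#1:6@97] asks=[-]
After op 2 [order #2] market_sell(qty=5): fills=#1x#2:5@97; bids=[#1:1@97] asks=[-]
After op 3 [order #3] limit_sell(price=99, qty=3): fills=none; bids=[#1:1@97] asks=[#3:3@99]
After op 4 [order #4] limit_buy(price=97, qty=1): fills=none; bids=[#1:1@97 #4:1@97] asks=[#3:3@99]
After op 5 [order #5] market_sell(qty=6): fills=#1x#5:1@97 #4x#5:1@97; bids=[-] asks=[#3:3@99]
After op 6 [order #6] limit_buy(price=99, qty=10): fills=#6x#3:3@99; bids=[#6:7@99] asks=[-]
After op 7 cancel(order #4): fills=none; bids=[#6:7@99] asks=[-]
After op 8 [order #7] market_buy(qty=2): fills=none; bids=[#6:7@99] asks=[-]
After op 9 [order #8] limit_sell(price=102, qty=10): fills=none; bids=[#6:7@99] asks=[#8:10@102]

Answer: 3@99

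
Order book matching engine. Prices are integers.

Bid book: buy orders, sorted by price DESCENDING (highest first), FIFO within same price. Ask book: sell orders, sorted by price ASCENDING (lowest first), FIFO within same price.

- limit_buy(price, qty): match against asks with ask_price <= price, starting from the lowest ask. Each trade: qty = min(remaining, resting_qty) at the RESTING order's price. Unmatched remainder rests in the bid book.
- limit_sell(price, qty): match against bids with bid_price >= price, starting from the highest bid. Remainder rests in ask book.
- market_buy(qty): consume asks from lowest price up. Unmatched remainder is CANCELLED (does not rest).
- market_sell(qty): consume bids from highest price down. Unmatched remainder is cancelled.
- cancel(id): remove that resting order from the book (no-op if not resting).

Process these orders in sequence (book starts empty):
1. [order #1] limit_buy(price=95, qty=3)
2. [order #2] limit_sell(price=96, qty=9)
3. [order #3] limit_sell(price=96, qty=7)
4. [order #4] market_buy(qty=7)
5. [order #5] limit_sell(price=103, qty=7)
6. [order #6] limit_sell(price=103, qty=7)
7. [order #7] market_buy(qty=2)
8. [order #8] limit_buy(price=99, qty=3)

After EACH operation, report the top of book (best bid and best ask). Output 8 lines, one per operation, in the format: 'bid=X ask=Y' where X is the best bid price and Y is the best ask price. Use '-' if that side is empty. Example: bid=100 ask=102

After op 1 [order #1] limit_buy(price=95, qty=3): fills=none; bids=[#1:3@95] asks=[-]
After op 2 [order #2] limit_sell(price=96, qty=9): fills=none; bids=[#1:3@95] asks=[#2:9@96]
After op 3 [order #3] limit_sell(price=96, qty=7): fills=none; bids=[#1:3@95] asks=[#2:9@96 #3:7@96]
After op 4 [order #4] market_buy(qty=7): fills=#4x#2:7@96; bids=[#1:3@95] asks=[#2:2@96 #3:7@96]
After op 5 [order #5] limit_sell(price=103, qty=7): fills=none; bids=[#1:3@95] asks=[#2:2@96 #3:7@96 #5:7@103]
After op 6 [order #6] limit_sell(price=103, qty=7): fills=none; bids=[#1:3@95] asks=[#2:2@96 #3:7@96 #5:7@103 #6:7@103]
After op 7 [order #7] market_buy(qty=2): fills=#7x#2:2@96; bids=[#1:3@95] asks=[#3:7@96 #5:7@103 #6:7@103]
After op 8 [order #8] limit_buy(price=99, qty=3): fills=#8x#3:3@96; bids=[#1:3@95] asks=[#3:4@96 #5:7@103 #6:7@103]

Answer: bid=95 ask=-
bid=95 ask=96
bid=95 ask=96
bid=95 ask=96
bid=95 ask=96
bid=95 ask=96
bid=95 ask=96
bid=95 ask=96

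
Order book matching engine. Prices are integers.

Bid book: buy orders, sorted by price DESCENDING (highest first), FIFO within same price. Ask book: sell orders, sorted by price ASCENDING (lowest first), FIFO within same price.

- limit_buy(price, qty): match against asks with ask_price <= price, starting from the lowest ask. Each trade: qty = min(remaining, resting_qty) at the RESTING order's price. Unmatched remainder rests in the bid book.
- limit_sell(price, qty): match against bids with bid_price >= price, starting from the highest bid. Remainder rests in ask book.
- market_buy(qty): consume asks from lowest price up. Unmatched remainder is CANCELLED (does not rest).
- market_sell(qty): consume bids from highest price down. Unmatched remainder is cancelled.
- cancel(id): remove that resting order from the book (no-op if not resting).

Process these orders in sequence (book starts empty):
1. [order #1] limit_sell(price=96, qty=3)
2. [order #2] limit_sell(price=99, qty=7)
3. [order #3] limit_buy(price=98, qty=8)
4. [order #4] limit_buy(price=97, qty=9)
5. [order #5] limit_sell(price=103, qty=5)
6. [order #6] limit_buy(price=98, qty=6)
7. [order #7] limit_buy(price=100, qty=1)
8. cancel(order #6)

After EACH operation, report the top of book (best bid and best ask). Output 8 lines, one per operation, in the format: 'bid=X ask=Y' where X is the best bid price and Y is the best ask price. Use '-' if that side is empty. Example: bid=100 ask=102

Answer: bid=- ask=96
bid=- ask=96
bid=98 ask=99
bid=98 ask=99
bid=98 ask=99
bid=98 ask=99
bid=98 ask=99
bid=98 ask=99

Derivation:
After op 1 [order #1] limit_sell(price=96, qty=3): fills=none; bids=[-] asks=[#1:3@96]
After op 2 [order #2] limit_sell(price=99, qty=7): fills=none; bids=[-] asks=[#1:3@96 #2:7@99]
After op 3 [order #3] limit_buy(price=98, qty=8): fills=#3x#1:3@96; bids=[#3:5@98] asks=[#2:7@99]
After op 4 [order #4] limit_buy(price=97, qty=9): fills=none; bids=[#3:5@98 #4:9@97] asks=[#2:7@99]
After op 5 [order #5] limit_sell(price=103, qty=5): fills=none; bids=[#3:5@98 #4:9@97] asks=[#2:7@99 #5:5@103]
After op 6 [order #6] limit_buy(price=98, qty=6): fills=none; bids=[#3:5@98 #6:6@98 #4:9@97] asks=[#2:7@99 #5:5@103]
After op 7 [order #7] limit_buy(price=100, qty=1): fills=#7x#2:1@99; bids=[#3:5@98 #6:6@98 #4:9@97] asks=[#2:6@99 #5:5@103]
After op 8 cancel(order #6): fills=none; bids=[#3:5@98 #4:9@97] asks=[#2:6@99 #5:5@103]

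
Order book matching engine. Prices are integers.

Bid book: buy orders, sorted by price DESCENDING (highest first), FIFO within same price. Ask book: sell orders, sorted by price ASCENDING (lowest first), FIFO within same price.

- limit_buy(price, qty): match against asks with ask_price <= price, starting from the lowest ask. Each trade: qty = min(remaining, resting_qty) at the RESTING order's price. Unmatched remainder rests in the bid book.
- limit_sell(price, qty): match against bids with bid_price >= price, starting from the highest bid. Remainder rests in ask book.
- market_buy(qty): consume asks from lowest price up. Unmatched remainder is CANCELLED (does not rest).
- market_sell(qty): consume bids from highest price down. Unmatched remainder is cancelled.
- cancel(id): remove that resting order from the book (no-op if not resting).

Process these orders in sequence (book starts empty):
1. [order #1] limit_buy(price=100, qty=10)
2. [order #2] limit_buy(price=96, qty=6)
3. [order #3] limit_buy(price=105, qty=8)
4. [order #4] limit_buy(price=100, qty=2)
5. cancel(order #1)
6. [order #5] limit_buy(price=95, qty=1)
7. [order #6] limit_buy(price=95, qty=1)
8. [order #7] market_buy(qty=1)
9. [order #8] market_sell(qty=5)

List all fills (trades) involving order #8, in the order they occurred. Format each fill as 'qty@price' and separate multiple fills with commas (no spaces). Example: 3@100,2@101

Answer: 5@105

Derivation:
After op 1 [order #1] limit_buy(price=100, qty=10): fills=none; bids=[#1:10@100] asks=[-]
After op 2 [order #2] limit_buy(price=96, qty=6): fills=none; bids=[#1:10@100 #2:6@96] asks=[-]
After op 3 [order #3] limit_buy(price=105, qty=8): fills=none; bids=[#3:8@105 #1:10@100 #2:6@96] asks=[-]
After op 4 [order #4] limit_buy(price=100, qty=2): fills=none; bids=[#3:8@105 #1:10@100 #4:2@100 #2:6@96] asks=[-]
After op 5 cancel(order #1): fills=none; bids=[#3:8@105 #4:2@100 #2:6@96] asks=[-]
After op 6 [order #5] limit_buy(price=95, qty=1): fills=none; bids=[#3:8@105 #4:2@100 #2:6@96 #5:1@95] asks=[-]
After op 7 [order #6] limit_buy(price=95, qty=1): fills=none; bids=[#3:8@105 #4:2@100 #2:6@96 #5:1@95 #6:1@95] asks=[-]
After op 8 [order #7] market_buy(qty=1): fills=none; bids=[#3:8@105 #4:2@100 #2:6@96 #5:1@95 #6:1@95] asks=[-]
After op 9 [order #8] market_sell(qty=5): fills=#3x#8:5@105; bids=[#3:3@105 #4:2@100 #2:6@96 #5:1@95 #6:1@95] asks=[-]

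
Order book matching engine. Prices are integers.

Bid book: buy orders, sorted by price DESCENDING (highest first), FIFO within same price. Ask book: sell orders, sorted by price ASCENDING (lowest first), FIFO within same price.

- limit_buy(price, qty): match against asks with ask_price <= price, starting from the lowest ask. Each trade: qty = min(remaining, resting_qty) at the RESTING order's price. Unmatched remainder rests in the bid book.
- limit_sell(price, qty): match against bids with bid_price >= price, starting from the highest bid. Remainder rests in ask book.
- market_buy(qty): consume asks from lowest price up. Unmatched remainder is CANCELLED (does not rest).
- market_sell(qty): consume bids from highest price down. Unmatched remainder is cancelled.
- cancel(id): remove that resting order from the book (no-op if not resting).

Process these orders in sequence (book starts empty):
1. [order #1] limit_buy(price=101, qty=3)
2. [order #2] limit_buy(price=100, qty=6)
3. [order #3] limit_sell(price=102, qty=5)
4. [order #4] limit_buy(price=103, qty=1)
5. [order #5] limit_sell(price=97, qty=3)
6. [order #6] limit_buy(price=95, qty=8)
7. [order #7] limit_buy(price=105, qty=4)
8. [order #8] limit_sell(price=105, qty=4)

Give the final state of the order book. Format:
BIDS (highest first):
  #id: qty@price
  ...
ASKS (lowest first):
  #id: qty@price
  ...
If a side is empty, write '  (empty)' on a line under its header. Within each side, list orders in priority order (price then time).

Answer: BIDS (highest first):
  #2: 6@100
  #6: 8@95
ASKS (lowest first):
  #8: 4@105

Derivation:
After op 1 [order #1] limit_buy(price=101, qty=3): fills=none; bids=[#1:3@101] asks=[-]
After op 2 [order #2] limit_buy(price=100, qty=6): fills=none; bids=[#1:3@101 #2:6@100] asks=[-]
After op 3 [order #3] limit_sell(price=102, qty=5): fills=none; bids=[#1:3@101 #2:6@100] asks=[#3:5@102]
After op 4 [order #4] limit_buy(price=103, qty=1): fills=#4x#3:1@102; bids=[#1:3@101 #2:6@100] asks=[#3:4@102]
After op 5 [order #5] limit_sell(price=97, qty=3): fills=#1x#5:3@101; bids=[#2:6@100] asks=[#3:4@102]
After op 6 [order #6] limit_buy(price=95, qty=8): fills=none; bids=[#2:6@100 #6:8@95] asks=[#3:4@102]
After op 7 [order #7] limit_buy(price=105, qty=4): fills=#7x#3:4@102; bids=[#2:6@100 #6:8@95] asks=[-]
After op 8 [order #8] limit_sell(price=105, qty=4): fills=none; bids=[#2:6@100 #6:8@95] asks=[#8:4@105]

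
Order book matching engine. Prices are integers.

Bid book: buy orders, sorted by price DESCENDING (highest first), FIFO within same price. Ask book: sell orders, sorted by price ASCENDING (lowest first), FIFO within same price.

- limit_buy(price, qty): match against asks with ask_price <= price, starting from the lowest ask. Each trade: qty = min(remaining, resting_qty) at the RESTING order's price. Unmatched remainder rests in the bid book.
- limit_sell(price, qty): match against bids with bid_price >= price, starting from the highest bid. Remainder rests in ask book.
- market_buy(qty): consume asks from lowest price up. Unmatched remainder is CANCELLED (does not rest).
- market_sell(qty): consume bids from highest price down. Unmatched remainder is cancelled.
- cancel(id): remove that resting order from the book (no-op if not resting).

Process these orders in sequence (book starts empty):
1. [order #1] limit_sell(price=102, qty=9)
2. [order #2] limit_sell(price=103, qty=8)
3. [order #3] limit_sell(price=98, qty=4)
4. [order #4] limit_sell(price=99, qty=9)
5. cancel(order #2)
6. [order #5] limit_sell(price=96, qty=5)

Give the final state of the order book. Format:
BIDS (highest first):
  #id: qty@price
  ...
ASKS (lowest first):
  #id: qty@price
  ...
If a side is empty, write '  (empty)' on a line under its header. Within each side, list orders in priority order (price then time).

Answer: BIDS (highest first):
  (empty)
ASKS (lowest first):
  #5: 5@96
  #3: 4@98
  #4: 9@99
  #1: 9@102

Derivation:
After op 1 [order #1] limit_sell(price=102, qty=9): fills=none; bids=[-] asks=[#1:9@102]
After op 2 [order #2] limit_sell(price=103, qty=8): fills=none; bids=[-] asks=[#1:9@102 #2:8@103]
After op 3 [order #3] limit_sell(price=98, qty=4): fills=none; bids=[-] asks=[#3:4@98 #1:9@102 #2:8@103]
After op 4 [order #4] limit_sell(price=99, qty=9): fills=none; bids=[-] asks=[#3:4@98 #4:9@99 #1:9@102 #2:8@103]
After op 5 cancel(order #2): fills=none; bids=[-] asks=[#3:4@98 #4:9@99 #1:9@102]
After op 6 [order #5] limit_sell(price=96, qty=5): fills=none; bids=[-] asks=[#5:5@96 #3:4@98 #4:9@99 #1:9@102]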